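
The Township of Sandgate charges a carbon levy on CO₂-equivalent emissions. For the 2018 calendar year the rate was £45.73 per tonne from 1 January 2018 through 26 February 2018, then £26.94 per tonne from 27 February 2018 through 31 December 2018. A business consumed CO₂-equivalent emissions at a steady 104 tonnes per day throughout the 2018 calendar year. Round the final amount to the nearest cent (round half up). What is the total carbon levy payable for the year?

£1134029.52

1 January – 26 February 2018: 57 days × 104 tonnes/day = 5,928 tonnes at £45.73/tonne → £271087.44
27 February – 31 December 2018: 308 days × 104 tonnes/day = 32,032 tonnes at £26.94/tonne → £862942.08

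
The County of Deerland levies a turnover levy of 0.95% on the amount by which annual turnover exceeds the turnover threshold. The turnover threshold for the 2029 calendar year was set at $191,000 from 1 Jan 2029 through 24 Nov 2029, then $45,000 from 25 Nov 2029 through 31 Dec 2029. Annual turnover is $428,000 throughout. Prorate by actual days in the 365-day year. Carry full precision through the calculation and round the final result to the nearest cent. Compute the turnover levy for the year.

$2,392.10

1 Jan – 24 Nov 2029: 328 days, exemption $191,000 → ($428,000 − $191,000) × 0.95% × 328/365 = $2,023.2658
25 Nov – 31 Dec 2029: 37 days, exemption $45,000 → ($428,000 − $45,000) × 0.95% × 37/365 = $368.8342
Total = $2,392.1000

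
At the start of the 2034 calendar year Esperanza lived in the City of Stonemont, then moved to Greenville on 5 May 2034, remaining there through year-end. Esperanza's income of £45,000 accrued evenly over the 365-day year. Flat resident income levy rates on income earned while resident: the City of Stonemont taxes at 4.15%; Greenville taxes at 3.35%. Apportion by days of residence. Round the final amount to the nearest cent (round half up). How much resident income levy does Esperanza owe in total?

£1,629.80

The City of Stonemont, 1 Jan – 4 May 2034: 124 days → £45,000 × 4.15% × 124/365 = £634.4384
Greenville, 5 May – 31 Dec 2034: 241 days → £45,000 × 3.35% × 241/365 = £995.3630
Total = £1,629.8014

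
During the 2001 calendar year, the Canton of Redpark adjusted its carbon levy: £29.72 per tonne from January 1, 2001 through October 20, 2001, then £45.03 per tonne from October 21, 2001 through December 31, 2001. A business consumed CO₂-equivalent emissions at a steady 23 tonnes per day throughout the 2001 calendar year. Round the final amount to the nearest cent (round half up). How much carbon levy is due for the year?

£274,852.76

January 1 – October 20, 2001: 293 days × 23 tonnes/day = 6,739 tonnes at £29.72/tonne → £200,283.08
October 21 – December 31, 2001: 72 days × 23 tonnes/day = 1,656 tonnes at £45.03/tonne → £74,569.68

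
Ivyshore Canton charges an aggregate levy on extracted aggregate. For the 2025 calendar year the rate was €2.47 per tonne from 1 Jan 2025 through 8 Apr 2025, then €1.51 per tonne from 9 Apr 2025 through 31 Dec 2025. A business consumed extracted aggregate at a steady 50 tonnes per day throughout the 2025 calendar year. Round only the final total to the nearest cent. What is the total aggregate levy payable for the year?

1 Jan – 8 Apr 2025: 98 days × 50 tonnes/day = 4,900 tonnes at €2.47/tonne → €12103.00
9 Apr – 31 Dec 2025: 267 days × 50 tonnes/day = 13,350 tonnes at €1.51/tonne → €20158.50

€32261.50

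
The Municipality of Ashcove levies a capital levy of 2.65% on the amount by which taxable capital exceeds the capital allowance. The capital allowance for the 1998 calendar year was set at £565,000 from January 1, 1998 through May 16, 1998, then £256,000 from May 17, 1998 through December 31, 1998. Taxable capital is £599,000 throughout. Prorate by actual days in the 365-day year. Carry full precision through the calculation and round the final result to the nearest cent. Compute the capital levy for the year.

January 1 – May 16, 1998: 136 days, exemption £565,000 → (£599,000 − £565,000) × 2.65% × 136/365 = £335.7151
May 17 – December 31, 1998: 229 days, exemption £256,000 → (£599,000 − £256,000) × 2.65% × 229/365 = £5,702.7274
Total = £6,038.4425

£6,038.44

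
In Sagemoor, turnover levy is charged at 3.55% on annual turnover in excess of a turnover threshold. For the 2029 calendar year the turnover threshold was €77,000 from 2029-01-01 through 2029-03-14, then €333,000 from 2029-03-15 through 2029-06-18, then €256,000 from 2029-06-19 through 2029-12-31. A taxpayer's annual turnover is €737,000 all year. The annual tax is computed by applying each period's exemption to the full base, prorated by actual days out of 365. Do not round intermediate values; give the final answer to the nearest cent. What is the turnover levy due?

€17,627.45

2029-01-01 to 2029-03-14: 73 days, exemption €77,000 → (€737,000 − €77,000) × 3.55% × 73/365 = €4,686.0000
2029-03-15 to 2029-06-18: 96 days, exemption €333,000 → (€737,000 − €333,000) × 3.55% × 96/365 = €3,772.1425
2029-06-19 to 2029-12-31: 196 days, exemption €256,000 → (€737,000 − €256,000) × 3.55% × 196/365 = €9,169.3096
Total = €17,627.4521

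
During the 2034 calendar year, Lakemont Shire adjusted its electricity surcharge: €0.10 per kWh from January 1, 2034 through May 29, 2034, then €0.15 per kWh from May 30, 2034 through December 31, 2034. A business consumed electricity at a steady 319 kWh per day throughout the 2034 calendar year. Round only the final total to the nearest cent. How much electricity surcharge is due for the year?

€15,088.70

January 1 – May 29, 2034: 149 days × 319 kWh/day = 47,531 kWh at €0.10/kWh → €4,753.10
May 30 – December 31, 2034: 216 days × 319 kWh/day = 68,904 kWh at €0.15/kWh → €10,335.60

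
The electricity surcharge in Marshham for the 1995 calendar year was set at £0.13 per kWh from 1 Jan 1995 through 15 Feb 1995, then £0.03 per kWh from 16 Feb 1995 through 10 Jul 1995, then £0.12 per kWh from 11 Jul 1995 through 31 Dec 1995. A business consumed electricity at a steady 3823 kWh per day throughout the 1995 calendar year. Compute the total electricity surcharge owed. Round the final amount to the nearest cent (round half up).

1 Jan – 15 Feb 1995: 46 days × 3823 kWh/day = 175,858 kWh at £0.13/kWh → £22,861.54
16 Feb – 10 Jul 1995: 145 days × 3823 kWh/day = 554,335 kWh at £0.03/kWh → £16,630.05
11 Jul – 31 Dec 1995: 174 days × 3823 kWh/day = 665,202 kWh at £0.12/kWh → £79,824.24

£119,315.83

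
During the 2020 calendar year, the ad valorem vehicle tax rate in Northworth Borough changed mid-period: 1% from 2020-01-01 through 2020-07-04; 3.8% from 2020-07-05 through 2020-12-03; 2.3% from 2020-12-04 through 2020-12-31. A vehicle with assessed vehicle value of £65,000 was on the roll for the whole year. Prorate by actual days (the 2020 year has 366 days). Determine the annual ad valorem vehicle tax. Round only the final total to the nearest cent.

2020-01-01 to 2020-07-04: 186 days at 1% → £65,000 × 1% × 186/366 = £330.3279
2020-07-05 to 2020-12-03: 152 days at 3.8% → £65,000 × 3.8% × 152/366 = £1,025.7923
2020-12-04 to 2020-12-31: 28 days at 2.3% → £65,000 × 2.3% × 28/366 = £114.3716
Total = £1,470.4918

£1,470.49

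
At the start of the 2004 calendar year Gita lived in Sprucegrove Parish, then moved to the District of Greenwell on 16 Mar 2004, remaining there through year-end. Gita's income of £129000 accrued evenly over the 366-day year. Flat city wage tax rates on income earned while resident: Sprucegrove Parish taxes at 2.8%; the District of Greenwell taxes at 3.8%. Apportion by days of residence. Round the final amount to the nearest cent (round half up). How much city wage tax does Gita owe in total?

£4637.66

Sprucegrove Parish, 1 Jan – 15 Mar 2004: 75 days → £129000 × 2.8% × 75/366 = £740.1639
The District of Greenwell, 16 Mar – 31 Dec 2004: 291 days → £129000 × 3.8% × 291/366 = £3897.4918
Total = £4637.6557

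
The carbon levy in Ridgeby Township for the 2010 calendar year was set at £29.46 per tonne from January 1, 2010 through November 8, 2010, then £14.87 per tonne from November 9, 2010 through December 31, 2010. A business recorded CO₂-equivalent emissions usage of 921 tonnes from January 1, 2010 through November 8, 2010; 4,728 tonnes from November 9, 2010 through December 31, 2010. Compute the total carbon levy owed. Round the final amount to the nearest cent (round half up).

£97,438.02

January 1 – November 8, 2010: 921 tonnes at £29.46/tonne → £27,132.66
November 9 – December 31, 2010: 4,728 tonnes at £14.87/tonne → £70,305.36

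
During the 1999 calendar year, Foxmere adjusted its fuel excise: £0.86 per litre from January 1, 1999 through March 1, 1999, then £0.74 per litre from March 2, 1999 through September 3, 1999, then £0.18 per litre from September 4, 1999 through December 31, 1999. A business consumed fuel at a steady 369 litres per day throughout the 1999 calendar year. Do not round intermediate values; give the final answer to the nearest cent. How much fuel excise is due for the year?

£77,733.54

January 1 – March 1, 1999: 60 days × 369 litres/day = 22,140 litres at £0.86/litre → £19,040.40
March 2 – September 3, 1999: 186 days × 369 litres/day = 68,634 litres at £0.74/litre → £50,789.16
September 4 – December 31, 1999: 119 days × 369 litres/day = 43,911 litres at £0.18/litre → £7,903.98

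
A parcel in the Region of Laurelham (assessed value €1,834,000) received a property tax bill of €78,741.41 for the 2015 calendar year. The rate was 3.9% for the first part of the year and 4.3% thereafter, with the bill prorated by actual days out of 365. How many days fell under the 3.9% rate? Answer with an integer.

6 days

Let d = days at the first rate; then 365 − d days at the second rate.
€1,834,000 × [3.9%·d + 4.3%·(365−d)] / 365 = €78,741.41
Solving gives d = 6, so the new rate took effect on January 7, 2015.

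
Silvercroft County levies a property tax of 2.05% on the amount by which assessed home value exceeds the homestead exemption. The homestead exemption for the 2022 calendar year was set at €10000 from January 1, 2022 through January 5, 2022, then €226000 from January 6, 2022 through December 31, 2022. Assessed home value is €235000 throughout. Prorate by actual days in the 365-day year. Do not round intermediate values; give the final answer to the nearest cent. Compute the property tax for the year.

January 1 – January 5, 2022: 5 days, exemption €10000 → (€235000 − €10000) × 2.05% × 5/365 = €63.1849
January 6 – December 31, 2022: 360 days, exemption €226000 → (€235000 − €226000) × 2.05% × 360/365 = €181.9726
Total = €245.1575

€245.16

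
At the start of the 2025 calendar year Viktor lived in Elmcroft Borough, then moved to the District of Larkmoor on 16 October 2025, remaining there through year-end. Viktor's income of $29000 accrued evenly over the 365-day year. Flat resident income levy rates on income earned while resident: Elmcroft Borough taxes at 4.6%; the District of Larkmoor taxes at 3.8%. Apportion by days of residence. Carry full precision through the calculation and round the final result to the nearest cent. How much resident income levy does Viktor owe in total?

Elmcroft Borough, 1 January – 15 October 2025: 288 days → $29000 × 4.6% × 288/365 = $1052.5808
The District of Larkmoor, 16 October – 31 December 2025: 77 days → $29000 × 3.8% × 77/365 = $232.4767
Total = $1285.0575

$1285.06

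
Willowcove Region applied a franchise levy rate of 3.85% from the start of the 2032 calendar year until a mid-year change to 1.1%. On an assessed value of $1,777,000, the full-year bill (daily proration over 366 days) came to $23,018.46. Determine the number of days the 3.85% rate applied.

Let d = days at the first rate; then 366 − d days at the second rate.
$1,777,000 × [3.85%·d + 1.1%·(366−d)] / 366 = $23,018.46
Solving gives d = 26, so the new rate took effect on January 27, 2032.

26 days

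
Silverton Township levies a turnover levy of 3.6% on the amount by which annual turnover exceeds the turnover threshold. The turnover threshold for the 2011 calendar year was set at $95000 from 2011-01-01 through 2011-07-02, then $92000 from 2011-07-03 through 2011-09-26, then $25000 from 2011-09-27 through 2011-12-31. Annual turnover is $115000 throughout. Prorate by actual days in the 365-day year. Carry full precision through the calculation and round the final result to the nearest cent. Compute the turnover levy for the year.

$1408.24

2011-01-01 to 2011-07-02: 183 days, exemption $95000 → ($115000 − $95000) × 3.6% × 183/365 = $360.9863
2011-07-03 to 2011-09-26: 86 days, exemption $92000 → ($115000 − $92000) × 3.6% × 86/365 = $195.0904
2011-09-27 to 2011-12-31: 96 days, exemption $25000 → ($115000 − $25000) × 3.6% × 96/365 = $852.1644
Total = $1408.2411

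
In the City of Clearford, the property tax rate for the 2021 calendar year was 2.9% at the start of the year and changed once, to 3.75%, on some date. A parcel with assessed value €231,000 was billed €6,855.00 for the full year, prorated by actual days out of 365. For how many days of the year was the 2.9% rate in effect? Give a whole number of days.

336 days

Let d = days at the first rate; then 365 − d days at the second rate.
€231,000 × [2.9%·d + 3.75%·(365−d)] / 365 = €6,855.00
Solving gives d = 336, so the new rate took effect on December 3, 2021.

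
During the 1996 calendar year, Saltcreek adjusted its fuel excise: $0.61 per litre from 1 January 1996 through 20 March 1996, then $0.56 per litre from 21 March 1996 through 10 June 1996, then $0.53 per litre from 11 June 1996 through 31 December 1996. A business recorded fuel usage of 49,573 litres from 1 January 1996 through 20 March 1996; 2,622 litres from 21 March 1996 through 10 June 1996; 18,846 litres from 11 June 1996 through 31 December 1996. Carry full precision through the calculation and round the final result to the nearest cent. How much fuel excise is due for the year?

$41,696.23

1 January – 20 March 1996: 49,573 litres at $0.61/litre → $30,239.53
21 March – 10 June 1996: 2,622 litres at $0.56/litre → $1,468.32
11 June – 31 December 1996: 18,846 litres at $0.53/litre → $9,988.38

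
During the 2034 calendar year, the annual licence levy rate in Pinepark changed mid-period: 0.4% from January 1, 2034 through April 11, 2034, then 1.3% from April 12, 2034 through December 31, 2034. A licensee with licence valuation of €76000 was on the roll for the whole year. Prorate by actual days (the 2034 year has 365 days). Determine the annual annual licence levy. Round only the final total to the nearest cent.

€798.73

January 1 – April 11, 2034: 101 days at 0.4% → €76000 × 0.4% × 101/365 = €84.1205
April 12 – December 31, 2034: 264 days at 1.3% → €76000 × 1.3% × 264/365 = €714.6082
Total = €798.7288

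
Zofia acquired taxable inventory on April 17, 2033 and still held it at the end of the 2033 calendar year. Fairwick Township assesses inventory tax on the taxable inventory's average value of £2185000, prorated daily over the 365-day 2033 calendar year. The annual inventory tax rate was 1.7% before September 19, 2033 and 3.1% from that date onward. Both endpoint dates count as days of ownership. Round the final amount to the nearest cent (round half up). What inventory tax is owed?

April 17 – September 18, 2033: 155 days at 1.7% → £2185000 × 1.7% × 155/365 = £15773.9041
September 19 – December 31, 2033: 104 days at 3.1% → £2185000 × 3.1% × 104/365 = £19299.8356
Total = £35073.7397

£35073.74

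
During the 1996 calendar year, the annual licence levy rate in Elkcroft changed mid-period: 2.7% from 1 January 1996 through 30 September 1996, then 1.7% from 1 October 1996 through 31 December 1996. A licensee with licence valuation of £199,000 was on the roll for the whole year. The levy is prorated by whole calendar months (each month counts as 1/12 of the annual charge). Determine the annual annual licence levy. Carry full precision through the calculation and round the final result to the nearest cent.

1 January – 30 September 1996: 9 months at 2.7% → £199,000 × 2.7% × 9/12 = £4,029.7500
1 October – 31 December 1996: 3 months at 1.7% → £199,000 × 1.7% × 3/12 = £845.7500
Total = £4,875.5000

£4,875.50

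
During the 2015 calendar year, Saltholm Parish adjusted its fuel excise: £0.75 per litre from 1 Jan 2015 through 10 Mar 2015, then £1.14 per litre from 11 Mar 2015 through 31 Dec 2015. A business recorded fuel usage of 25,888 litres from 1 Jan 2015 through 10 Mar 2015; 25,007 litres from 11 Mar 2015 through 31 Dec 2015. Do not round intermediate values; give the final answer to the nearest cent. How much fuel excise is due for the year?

£47923.98

1 Jan – 10 Mar 2015: 25,888 litres at £0.75/litre → £19416.00
11 Mar – 31 Dec 2015: 25,007 litres at £1.14/litre → £28507.98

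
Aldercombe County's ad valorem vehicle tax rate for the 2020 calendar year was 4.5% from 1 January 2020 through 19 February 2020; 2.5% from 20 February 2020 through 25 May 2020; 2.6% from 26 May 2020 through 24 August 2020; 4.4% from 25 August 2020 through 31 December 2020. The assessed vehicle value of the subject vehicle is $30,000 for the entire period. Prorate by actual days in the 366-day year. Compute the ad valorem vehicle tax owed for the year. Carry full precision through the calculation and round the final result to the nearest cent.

$1,040.33

1 January – 19 February 2020: 50 days at 4.5% → $30,000 × 4.5% × 50/366 = $184.4262
20 February – 25 May 2020: 96 days at 2.5% → $30,000 × 2.5% × 96/366 = $196.7213
26 May – 24 August 2020: 91 days at 2.6% → $30,000 × 2.6% × 91/366 = $193.9344
25 August – 31 December 2020: 129 days at 4.4% → $30,000 × 4.4% × 129/366 = $465.2459
Total = $1,040.3279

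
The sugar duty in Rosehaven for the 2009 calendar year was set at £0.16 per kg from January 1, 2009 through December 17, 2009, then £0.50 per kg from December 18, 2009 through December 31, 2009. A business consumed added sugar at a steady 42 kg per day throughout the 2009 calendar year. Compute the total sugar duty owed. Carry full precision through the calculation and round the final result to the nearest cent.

£2,652.72

January 1 – December 17, 2009: 351 days × 42 kg/day = 14,742 kg at £0.16/kg → £2,358.72
December 18 – December 31, 2009: 14 days × 42 kg/day = 588 kg at £0.50/kg → £294.00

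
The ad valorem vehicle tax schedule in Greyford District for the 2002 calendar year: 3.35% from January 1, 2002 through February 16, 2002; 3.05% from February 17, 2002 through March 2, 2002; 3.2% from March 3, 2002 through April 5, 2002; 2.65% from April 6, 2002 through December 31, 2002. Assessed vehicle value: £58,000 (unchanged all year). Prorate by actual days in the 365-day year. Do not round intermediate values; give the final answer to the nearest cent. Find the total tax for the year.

January 1 – February 16, 2002: 47 days at 3.35% → £58,000 × 3.35% × 47/365 = £250.1945
February 17 – March 2, 2002: 14 days at 3.05% → £58,000 × 3.05% × 14/365 = £67.8521
March 3 – April 5, 2002: 34 days at 3.2% → £58,000 × 3.2% × 34/365 = £172.8877
April 6 – December 31, 2002: 270 days at 2.65% → £58,000 × 2.65% × 270/365 = £1,136.9589
Total = £1,627.8932

£1,627.89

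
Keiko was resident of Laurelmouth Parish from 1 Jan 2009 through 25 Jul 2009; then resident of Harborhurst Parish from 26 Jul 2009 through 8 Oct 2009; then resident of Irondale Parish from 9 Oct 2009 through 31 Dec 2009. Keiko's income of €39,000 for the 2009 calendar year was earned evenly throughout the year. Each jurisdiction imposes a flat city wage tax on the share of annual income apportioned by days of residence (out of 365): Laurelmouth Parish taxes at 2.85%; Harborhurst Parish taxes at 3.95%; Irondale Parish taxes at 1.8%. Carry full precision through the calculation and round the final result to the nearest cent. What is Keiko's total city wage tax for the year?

€1,105.41

Laurelmouth Parish, 1 Jan – 25 Jul 2009: 206 days → €39,000 × 2.85% × 206/365 = €627.3123
Harborhurst Parish, 26 Jul – 8 Oct 2009: 75 days → €39,000 × 3.95% × 75/365 = €316.5411
Irondale Parish, 9 Oct – 31 Dec 2009: 84 days → €39,000 × 1.8% × 84/365 = €161.5562
Total = €1,105.4096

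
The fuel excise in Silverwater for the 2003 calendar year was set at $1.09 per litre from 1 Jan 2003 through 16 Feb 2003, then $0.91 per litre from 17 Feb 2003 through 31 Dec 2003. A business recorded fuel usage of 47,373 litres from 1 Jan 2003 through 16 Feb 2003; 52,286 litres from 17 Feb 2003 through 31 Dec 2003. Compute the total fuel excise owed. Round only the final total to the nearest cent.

$99,216.83

1 Jan – 16 Feb 2003: 47,373 litres at $1.09/litre → $51,636.57
17 Feb – 31 Dec 2003: 52,286 litres at $0.91/litre → $47,580.26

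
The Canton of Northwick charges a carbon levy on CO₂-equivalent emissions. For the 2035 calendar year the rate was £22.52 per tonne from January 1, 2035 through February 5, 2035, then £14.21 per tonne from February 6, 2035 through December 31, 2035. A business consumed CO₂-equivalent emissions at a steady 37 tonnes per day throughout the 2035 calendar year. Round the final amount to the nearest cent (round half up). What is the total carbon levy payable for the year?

£202,974.97

January 1 – February 5, 2035: 36 days × 37 tonnes/day = 1,332 tonnes at £22.52/tonne → £29,996.64
February 6 – December 31, 2035: 329 days × 37 tonnes/day = 12,173 tonnes at £14.21/tonne → £172,978.33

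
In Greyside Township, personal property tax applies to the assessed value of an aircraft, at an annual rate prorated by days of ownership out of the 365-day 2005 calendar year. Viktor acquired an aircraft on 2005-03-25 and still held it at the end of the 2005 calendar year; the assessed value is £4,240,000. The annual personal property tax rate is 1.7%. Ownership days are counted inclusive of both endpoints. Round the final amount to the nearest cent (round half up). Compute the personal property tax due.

Days held (2005-03-25 to 2005-12-31): 282 out of 365
Tax = £4,240,000 × 1.7% × 282/365 = £55,689.2055

£55,689.21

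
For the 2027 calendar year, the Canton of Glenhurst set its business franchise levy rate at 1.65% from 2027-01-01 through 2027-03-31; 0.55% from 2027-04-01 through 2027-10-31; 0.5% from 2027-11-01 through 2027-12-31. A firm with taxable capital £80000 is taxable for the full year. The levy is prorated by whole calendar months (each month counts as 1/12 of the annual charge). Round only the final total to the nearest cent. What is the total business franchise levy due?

£653.33

2027-01-01 to 2027-03-31: 3 months at 1.65% → £80000 × 1.65% × 3/12 = £330.0000
2027-04-01 to 2027-10-31: 7 months at 0.55% → £80000 × 0.55% × 7/12 = £256.6667
2027-11-01 to 2027-12-31: 2 months at 0.5% → £80000 × 0.5% × 2/12 = £66.6667
Total = £653.3333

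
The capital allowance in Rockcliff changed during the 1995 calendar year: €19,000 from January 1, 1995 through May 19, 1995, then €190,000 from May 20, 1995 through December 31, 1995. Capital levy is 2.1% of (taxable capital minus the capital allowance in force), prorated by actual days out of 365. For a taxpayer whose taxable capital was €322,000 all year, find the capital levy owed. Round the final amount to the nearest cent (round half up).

€4,139.53

January 1 – May 19, 1995: 139 days, exemption €19,000 → (€322,000 − €19,000) × 2.1% × 139/365 = €2,423.1699
May 20 – December 31, 1995: 226 days, exemption €190,000 → (€322,000 − €190,000) × 2.1% × 226/365 = €1,716.3616
Total = €4,139.5315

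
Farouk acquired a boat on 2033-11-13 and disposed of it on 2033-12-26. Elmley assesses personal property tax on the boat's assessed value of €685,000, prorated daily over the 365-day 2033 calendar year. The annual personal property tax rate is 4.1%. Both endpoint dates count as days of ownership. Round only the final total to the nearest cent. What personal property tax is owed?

€3,385.59

Days held (2033-11-13 to 2033-12-26): 44 out of 365
Tax = €685,000 × 4.1% × 44/365 = €3,385.5890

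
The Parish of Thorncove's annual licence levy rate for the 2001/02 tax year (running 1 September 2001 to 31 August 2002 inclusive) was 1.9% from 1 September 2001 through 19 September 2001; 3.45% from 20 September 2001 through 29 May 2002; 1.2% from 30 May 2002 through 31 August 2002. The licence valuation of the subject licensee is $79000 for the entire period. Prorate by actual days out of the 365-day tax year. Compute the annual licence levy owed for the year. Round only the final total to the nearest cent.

1 September – 19 September 2001: 19 days at 1.9% → $79000 × 1.9% × 19/365 = $78.1342
20 September 2001 – 29 May 2002: 252 days at 3.45% → $79000 × 3.45% × 252/365 = $1881.7151
30 May – 31 August 2002: 94 days at 1.2% → $79000 × 1.2% × 94/365 = $244.1425
Total = $2203.9918

$2203.99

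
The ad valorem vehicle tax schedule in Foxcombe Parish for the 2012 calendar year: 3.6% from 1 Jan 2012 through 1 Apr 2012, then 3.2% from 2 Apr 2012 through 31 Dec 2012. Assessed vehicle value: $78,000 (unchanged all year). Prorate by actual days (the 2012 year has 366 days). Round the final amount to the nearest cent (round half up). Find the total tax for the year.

$2,574.43

1 Jan – 1 Apr 2012: 92 days at 3.6% → $78,000 × 3.6% × 92/366 = $705.8361
2 Apr – 31 Dec 2012: 274 days at 3.2% → $78,000 × 3.2% × 274/366 = $1,868.5902
Total = $2,574.4262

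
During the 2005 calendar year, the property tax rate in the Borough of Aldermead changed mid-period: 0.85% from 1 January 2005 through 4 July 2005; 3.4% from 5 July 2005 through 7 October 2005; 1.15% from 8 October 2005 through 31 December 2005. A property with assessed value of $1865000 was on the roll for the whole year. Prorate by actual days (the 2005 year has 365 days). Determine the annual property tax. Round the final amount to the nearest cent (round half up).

1 January – 4 July 2005: 185 days at 0.85% → $1865000 × 0.85% × 185/365 = $8034.8288
5 July – 7 October 2005: 95 days at 3.4% → $1865000 × 3.4% × 95/365 = $16503.9726
8 October – 31 December 2005: 85 days at 1.15% → $1865000 × 1.15% × 85/365 = $4994.6233
Total = $29533.4247

$29533.42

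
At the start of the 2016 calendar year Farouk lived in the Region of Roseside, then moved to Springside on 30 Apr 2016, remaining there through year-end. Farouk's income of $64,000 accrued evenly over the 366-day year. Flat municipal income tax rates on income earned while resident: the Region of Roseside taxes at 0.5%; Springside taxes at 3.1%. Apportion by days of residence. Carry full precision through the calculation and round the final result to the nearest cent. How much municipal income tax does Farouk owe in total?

The Region of Roseside, 1 Jan – 29 Apr 2016: 120 days → $64,000 × 0.5% × 120/366 = $104.9180
Springside, 30 Apr – 31 Dec 2016: 246 days → $64,000 × 3.1% × 246/366 = $1,333.5082
Total = $1,438.4262

$1,438.43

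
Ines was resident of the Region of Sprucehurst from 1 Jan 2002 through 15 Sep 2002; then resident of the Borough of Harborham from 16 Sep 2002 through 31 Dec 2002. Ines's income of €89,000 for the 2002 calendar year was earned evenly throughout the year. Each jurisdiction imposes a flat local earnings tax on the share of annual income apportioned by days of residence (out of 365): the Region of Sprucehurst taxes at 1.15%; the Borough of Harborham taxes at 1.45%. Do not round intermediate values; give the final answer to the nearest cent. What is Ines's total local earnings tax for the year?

The Region of Sprucehurst, 1 Jan – 15 Sep 2002: 258 days → €89,000 × 1.15% × 258/365 = €723.4603
The Borough of Harborham, 16 Sep – 31 Dec 2002: 107 days → €89,000 × 1.45% × 107/365 = €378.3110
Total = €1,101.7712

€1,101.77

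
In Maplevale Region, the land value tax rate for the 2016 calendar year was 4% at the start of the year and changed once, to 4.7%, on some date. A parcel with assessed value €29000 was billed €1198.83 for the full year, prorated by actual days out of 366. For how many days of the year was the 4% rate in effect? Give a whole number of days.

296 days

Let d = days at the first rate; then 366 − d days at the second rate.
€29000 × [4%·d + 4.7%·(366−d)] / 366 = €1198.83
Solving gives d = 296, so the new rate took effect on October 23, 2016.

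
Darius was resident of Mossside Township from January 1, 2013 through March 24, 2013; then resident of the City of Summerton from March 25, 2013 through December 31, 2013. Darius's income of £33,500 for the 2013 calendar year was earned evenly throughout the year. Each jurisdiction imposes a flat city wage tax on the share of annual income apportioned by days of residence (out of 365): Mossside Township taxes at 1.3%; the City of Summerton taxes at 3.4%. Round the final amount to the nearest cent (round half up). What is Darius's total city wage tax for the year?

Mossside Township, January 1 – March 24, 2013: 83 days → £33,500 × 1.3% × 83/365 = £99.0315
The City of Summerton, March 25 – December 31, 2013: 282 days → £33,500 × 3.4% × 282/365 = £879.9945
Total = £979.0260

£979.03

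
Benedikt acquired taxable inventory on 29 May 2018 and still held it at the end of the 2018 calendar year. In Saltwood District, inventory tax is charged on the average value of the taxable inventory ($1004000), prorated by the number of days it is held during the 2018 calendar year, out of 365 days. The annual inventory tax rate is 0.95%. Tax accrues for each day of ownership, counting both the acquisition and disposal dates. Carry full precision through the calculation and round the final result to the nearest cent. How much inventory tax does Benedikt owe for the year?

$5670.54

Days held (29 May – 31 Dec 2018): 217 out of 365
Tax = $1004000 × 0.95% × 217/365 = $5670.5370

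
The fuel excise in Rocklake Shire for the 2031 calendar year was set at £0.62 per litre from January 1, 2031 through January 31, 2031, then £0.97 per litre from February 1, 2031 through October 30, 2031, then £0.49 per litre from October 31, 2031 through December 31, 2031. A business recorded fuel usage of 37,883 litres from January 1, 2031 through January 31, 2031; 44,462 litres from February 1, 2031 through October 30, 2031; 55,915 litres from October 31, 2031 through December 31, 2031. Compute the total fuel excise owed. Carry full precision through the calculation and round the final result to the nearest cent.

£94,013.95

January 1 – January 31, 2031: 37,883 litres at £0.62/litre → £23,487.46
February 1 – October 30, 2031: 44,462 litres at £0.97/litre → £43,128.14
October 31 – December 31, 2031: 55,915 litres at £0.49/litre → £27,398.35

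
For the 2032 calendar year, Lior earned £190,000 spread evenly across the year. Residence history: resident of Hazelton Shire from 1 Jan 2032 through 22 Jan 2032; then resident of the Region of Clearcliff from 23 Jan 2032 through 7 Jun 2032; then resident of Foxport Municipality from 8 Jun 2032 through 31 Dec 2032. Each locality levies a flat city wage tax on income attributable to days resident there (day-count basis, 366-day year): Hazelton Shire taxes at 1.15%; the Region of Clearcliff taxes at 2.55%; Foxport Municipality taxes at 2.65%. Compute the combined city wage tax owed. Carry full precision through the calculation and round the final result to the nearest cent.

£4,792.57

Hazelton Shire, 1 Jan – 22 Jan 2032: 22 days → £190,000 × 1.15% × 22/366 = £131.3388
The Region of Clearcliff, 23 Jan – 7 Jun 2032: 137 days → £190,000 × 2.55% × 137/366 = £1,813.5656
Foxport Municipality, 8 Jun – 31 Dec 2032: 207 days → £190,000 × 2.65% × 207/366 = £2,847.6639
Total = £4,792.5683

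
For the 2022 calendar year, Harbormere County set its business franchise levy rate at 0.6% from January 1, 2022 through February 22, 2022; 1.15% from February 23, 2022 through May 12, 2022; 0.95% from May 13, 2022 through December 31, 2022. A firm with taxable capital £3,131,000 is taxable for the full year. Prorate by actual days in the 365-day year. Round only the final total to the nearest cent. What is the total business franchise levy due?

£29,508.60

January 1 – February 22, 2022: 53 days at 0.6% → £3,131,000 × 0.6% × 53/365 = £2,727.8301
February 23 – May 12, 2022: 79 days at 1.15% → £3,131,000 × 1.15% × 79/365 = £7,793.1877
May 13 – December 31, 2022: 233 days at 0.95% → £3,131,000 × 0.95% × 233/365 = £18,987.5849
Total = £29,508.6027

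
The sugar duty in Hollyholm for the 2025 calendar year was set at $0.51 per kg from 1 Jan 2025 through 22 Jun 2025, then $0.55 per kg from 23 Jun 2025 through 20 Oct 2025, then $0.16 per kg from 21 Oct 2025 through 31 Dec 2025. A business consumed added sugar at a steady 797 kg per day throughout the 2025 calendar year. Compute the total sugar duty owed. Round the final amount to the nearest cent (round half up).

1 Jan – 22 Jun 2025: 173 days × 797 kg/day = 137,881 kg at $0.51/kg → $70,319.31
23 Jun – 20 Oct 2025: 120 days × 797 kg/day = 95,640 kg at $0.55/kg → $52,602.00
21 Oct – 31 Dec 2025: 72 days × 797 kg/day = 57,384 kg at $0.16/kg → $9,181.44

$132,102.75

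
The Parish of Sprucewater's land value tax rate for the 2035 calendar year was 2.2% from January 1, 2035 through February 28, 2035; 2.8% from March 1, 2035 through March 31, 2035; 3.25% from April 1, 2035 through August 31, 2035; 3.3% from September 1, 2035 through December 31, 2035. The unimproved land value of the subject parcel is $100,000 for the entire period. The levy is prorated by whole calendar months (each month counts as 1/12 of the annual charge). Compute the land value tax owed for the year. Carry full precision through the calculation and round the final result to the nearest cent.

$3,054.17

January 1 – February 28, 2035: 2 months at 2.2% → $100,000 × 2.2% × 2/12 = $366.6667
March 1 – March 31, 2035: 1 month at 2.8% → $100,000 × 2.8% × 1/12 = $233.3333
April 1 – August 31, 2035: 5 months at 3.25% → $100,000 × 3.25% × 5/12 = $1,354.1667
September 1 – December 31, 2035: 4 months at 3.3% → $100,000 × 3.3% × 4/12 = $1,100.0000
Total = $3,054.1667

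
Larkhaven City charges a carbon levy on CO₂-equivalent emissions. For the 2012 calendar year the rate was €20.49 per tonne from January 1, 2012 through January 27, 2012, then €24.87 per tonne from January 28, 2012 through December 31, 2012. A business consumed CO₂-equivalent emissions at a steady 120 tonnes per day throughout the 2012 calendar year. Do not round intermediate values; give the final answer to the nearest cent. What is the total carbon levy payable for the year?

€1,078,099.20

January 1 – January 27, 2012: 27 days × 120 tonnes/day = 3,240 tonnes at €20.49/tonne → €66,387.60
January 28 – December 31, 2012: 339 days × 120 tonnes/day = 40,680 tonnes at €24.87/tonne → €1,011,711.60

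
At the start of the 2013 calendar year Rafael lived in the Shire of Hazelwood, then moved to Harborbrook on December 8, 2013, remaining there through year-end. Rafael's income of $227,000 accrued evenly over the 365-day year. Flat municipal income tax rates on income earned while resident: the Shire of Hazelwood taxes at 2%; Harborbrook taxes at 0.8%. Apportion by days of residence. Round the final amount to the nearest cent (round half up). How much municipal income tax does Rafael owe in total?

The Shire of Hazelwood, January 1 – December 7, 2013: 341 days → $227,000 × 2% × 341/365 = $4,241.4795
Harborbrook, December 8 – December 31, 2013: 24 days → $227,000 × 0.8% × 24/365 = $119.4082
Total = $4,360.8877

$4,360.89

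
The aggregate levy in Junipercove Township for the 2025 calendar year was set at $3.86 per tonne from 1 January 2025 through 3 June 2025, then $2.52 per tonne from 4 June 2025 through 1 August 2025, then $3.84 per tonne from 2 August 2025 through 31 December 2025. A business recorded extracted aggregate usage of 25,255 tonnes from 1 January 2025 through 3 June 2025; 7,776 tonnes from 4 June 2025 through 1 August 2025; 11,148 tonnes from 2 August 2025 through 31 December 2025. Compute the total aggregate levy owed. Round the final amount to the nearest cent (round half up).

1 January – 3 June 2025: 25,255 tonnes at $3.86/tonne → $97484.30
4 June – 1 August 2025: 7,776 tonnes at $2.52/tonne → $19595.52
2 August – 31 December 2025: 11,148 tonnes at $3.84/tonne → $42808.32

$159888.14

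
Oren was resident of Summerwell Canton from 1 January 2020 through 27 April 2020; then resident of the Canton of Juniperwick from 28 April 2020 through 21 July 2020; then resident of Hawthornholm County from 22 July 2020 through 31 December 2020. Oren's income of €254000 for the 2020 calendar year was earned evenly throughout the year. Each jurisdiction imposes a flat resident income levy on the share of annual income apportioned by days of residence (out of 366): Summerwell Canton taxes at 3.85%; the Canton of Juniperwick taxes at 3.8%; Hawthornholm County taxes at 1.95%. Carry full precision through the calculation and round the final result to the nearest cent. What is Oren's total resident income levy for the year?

€7600.22

Summerwell Canton, 1 January – 27 April 2020: 118 days → €254000 × 3.85% × 118/366 = €3152.7923
The Canton of Juniperwick, 28 April – 21 July 2020: 85 days → €254000 × 3.8% × 85/366 = €2241.5847
Hawthornholm County, 22 July – 31 December 2020: 163 days → €254000 × 1.95% × 163/366 = €2205.8443
Total = €7600.2213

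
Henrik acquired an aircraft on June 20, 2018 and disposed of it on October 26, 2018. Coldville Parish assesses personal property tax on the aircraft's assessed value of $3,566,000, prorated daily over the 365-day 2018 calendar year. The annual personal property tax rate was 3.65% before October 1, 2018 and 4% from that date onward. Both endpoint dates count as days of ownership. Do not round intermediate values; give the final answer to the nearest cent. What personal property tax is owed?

$46,890.46

June 20 – September 30, 2018: 103 days at 3.65% → $3,566,000 × 3.65% × 103/365 = $36,729.8000
October 1 – October 26, 2018: 26 days at 4% → $3,566,000 × 4% × 26/365 = $10,160.6575
Total = $46,890.4575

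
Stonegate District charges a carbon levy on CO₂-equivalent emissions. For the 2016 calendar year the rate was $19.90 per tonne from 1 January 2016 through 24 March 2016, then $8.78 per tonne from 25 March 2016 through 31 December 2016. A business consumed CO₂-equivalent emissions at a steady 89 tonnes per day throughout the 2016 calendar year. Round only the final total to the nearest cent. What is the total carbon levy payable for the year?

$369132.84

1 January – 24 March 2016: 84 days × 89 tonnes/day = 7,476 tonnes at $19.90/tonne → $148772.40
25 March – 31 December 2016: 282 days × 89 tonnes/day = 25,098 tonnes at $8.78/tonne → $220360.44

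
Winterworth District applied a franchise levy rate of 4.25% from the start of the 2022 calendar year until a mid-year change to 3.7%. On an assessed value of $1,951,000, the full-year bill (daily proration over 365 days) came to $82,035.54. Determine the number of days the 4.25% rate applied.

335 days

Let d = days at the first rate; then 365 − d days at the second rate.
$1,951,000 × [4.25%·d + 3.7%·(365−d)] / 365 = $82,035.54
Solving gives d = 335, so the new rate took effect on 2 Dec 2022.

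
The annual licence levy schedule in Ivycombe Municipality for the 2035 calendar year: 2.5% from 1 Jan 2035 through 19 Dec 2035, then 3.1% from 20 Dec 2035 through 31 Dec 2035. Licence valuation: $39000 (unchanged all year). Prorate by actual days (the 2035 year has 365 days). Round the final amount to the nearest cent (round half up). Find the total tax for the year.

$982.69

1 Jan – 19 Dec 2035: 353 days at 2.5% → $39000 × 2.5% × 353/365 = $942.9452
20 Dec – 31 Dec 2035: 12 days at 3.1% → $39000 × 3.1% × 12/365 = $39.7479
Total = $982.6932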